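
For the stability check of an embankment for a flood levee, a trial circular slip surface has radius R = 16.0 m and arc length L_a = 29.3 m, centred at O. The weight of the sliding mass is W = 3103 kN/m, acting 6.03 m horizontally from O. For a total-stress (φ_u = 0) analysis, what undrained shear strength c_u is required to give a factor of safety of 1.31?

FS = c_u·L_a·R / (W·d), so c_u = FS·W·d / (L_a·R).
c_u = 1.31·3103·6.03 / (29.30·16.0) = 24511.5 / 468.80 = 52.29 kPa

c_u = 52.3 kPa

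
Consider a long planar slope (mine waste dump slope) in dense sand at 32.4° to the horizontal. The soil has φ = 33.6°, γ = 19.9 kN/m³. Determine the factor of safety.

For a dry cohesionless infinite slope the factor of safety is FS = tanφ / tanβ.
FS = tan33.6° / tan32.4° = 0.6644 / 0.6346 = 1.047

FS = 1.05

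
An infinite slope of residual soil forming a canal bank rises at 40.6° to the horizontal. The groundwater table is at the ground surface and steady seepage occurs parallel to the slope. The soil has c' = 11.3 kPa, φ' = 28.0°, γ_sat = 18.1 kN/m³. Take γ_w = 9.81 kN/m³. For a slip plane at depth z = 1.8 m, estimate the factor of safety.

FS = 0.99

With seepage parallel to the slope and the water table at the surface, the effective normal stress on the slip plane uses the buoyant unit weight γ' = γ_sat − γ_w while the driving shear stress uses γ_sat:
FS = [c' + γ' z cos²β tanφ'] / [γ_sat z sinβ cosβ]
γ' = 18.1 − 9.81 = 8.29 kN/m³
Numerator = 11.3 + 8.29·1.8·cos²40.6°·tan28.0° = 11.3 + 8.29·1.8·0.5765·0.5317 = 15.874 kPa
Denominator = 18.1·1.8·sin40.6°·cos40.6° = 18.1·1.8·0.6508·0.7593 = 16.098 kPa
FS = 15.874 / 16.098 = 0.986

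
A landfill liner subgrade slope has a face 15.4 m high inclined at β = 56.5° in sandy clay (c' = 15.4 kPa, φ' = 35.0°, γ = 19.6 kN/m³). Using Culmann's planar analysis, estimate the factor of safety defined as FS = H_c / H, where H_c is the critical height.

FS = 2.00

H_c = (4c'/γ) · sinβ cosφ' / [1 − cos(β − φ')]
    = (4·15.4/19.6) · sin56.5°·cos35.0° / [1 − cos21.5°]
    = 3.143 · 0.6831 / 0.0696 = 30.85 m
FS = H_c / H = 30.85 / 15.4 = 2.003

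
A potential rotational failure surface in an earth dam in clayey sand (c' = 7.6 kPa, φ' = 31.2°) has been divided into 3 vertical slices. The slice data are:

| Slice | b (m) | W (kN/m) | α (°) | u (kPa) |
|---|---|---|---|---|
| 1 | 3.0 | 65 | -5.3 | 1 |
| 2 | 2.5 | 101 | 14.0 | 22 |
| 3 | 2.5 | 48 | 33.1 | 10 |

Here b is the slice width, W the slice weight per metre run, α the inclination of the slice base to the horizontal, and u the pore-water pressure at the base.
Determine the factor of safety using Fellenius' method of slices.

FS = 3.00

Ordinary method of slices: FS = Σ[c'·Δl_i + (W_i cosα_i − u_i·Δl_i)·tanφ'] / Σ W_i sinα_i, with Δl_i = b_i / cosα_i.
Slice 1: Δl = 3.0/cos(-5.3°) = 3.013 m; N'_1 = 65·cos(-5.3°) − 1·3.013 = 61.7; c'Δl = 22.90; W sinα = -6.0
Slice 2: Δl = 2.5/cos14.0° = 2.577 m; N'_2 = 101·cos14.0° − 22·2.577 = 41.3; c'Δl = 19.58; W sinα = 24.4
Slice 3: Δl = 2.5/cos33.1° = 2.984 m; N'_3 = 48·cos33.1° − 10·2.984 = 10.4; c'Δl = 22.68; W sinα = 26.2
Σc'Δl = 65.2 kN/m; ΣN' = 113.4 kN/m; ΣW sinα = 44.6 kN/m
Resisting = 65.2 + 113.4·tan31.2° = 65.2 + 68.7 = 133.8 kN/m
FS = 133.8 / 44.6 = 2.998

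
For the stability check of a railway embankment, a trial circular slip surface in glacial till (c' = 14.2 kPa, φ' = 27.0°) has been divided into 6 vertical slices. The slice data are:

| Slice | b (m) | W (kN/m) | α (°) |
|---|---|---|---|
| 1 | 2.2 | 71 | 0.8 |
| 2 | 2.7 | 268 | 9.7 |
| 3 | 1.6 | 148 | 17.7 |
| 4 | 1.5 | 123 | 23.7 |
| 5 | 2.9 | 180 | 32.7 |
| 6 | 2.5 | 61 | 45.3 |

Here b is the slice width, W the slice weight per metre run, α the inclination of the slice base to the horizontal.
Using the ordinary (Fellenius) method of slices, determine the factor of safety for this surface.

FS = 2.19

Ordinary method of slices: FS = Σ[c'·Δl_i + (W_i cosα_i)·tanφ'] / Σ W_i sinα_i, with Δl_i = b_i / cosα_i.
Slice 1: Δl = 2.2/cos0.8° = 2.200 m; N'_1 = 71·cos0.8° = 71.0; c'Δl = 31.24; W sinα = 1.0
Slice 2: Δl = 2.7/cos9.7° = 2.739 m; N'_2 = 268·cos9.7° = 264.2; c'Δl = 38.90; W sinα = 45.2
Slice 3: Δl = 1.6/cos17.7° = 1.680 m; N'_3 = 148·cos17.7° = 141.0; c'Δl = 23.85; W sinα = 45.0
Slice 4: Δl = 1.5/cos23.7° = 1.638 m; N'_4 = 123·cos23.7° = 112.6; c'Δl = 23.26; W sinα = 49.4
Slice 5: Δl = 2.9/cos32.7° = 3.446 m; N'_5 = 180·cos32.7° = 151.5; c'Δl = 48.94; W sinα = 97.2
Slice 6: Δl = 2.5/cos45.3° = 3.554 m; N'_6 = 61·cos45.3° = 42.9; c'Δl = 50.47; W sinα = 43.4
Σc'Δl = 216.7 kN/m; ΣN' = 783.2 kN/m; ΣW sinα = 281.2 kN/m
Resisting = 216.7 + 783.2·tan27.0° = 216.7 + 399.0 = 615.7 kN/m
FS = 615.7 / 281.2 = 2.190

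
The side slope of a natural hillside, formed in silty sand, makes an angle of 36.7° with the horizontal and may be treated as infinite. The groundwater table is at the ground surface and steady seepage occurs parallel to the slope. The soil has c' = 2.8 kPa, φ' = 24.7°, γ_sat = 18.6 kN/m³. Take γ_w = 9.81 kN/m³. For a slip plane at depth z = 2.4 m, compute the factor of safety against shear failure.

With seepage parallel to the slope and the water table at the surface, the effective normal stress on the slip plane uses the buoyant unit weight γ' = γ_sat − γ_w while the driving shear stress uses γ_sat:
FS = [c' + γ' z cos²β tanφ'] / [γ_sat z sinβ cosβ]
γ' = 18.6 − 9.81 = 8.79 kN/m³
Numerator = 2.8 + 8.79·2.4·cos²36.7°·tan24.7° = 2.8 + 8.79·2.4·0.6428·0.4599 = 9.038 kPa
Denominator = 18.6·2.4·sin36.7°·cos36.7° = 18.6·2.4·0.5976·0.8018 = 21.390 kPa
FS = 9.038 / 21.390 = 0.423

FS = 0.42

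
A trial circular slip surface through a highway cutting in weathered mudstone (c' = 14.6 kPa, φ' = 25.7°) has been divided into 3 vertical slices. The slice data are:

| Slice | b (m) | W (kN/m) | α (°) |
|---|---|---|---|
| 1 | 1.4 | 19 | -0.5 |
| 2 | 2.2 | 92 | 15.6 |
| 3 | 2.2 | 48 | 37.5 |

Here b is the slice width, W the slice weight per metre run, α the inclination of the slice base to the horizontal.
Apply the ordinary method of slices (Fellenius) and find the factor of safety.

FS = 3.06

Ordinary method of slices: FS = Σ[c'·Δl_i + (W_i cosα_i)·tanφ'] / Σ W_i sinα_i, with Δl_i = b_i / cosα_i.
Slice 1: Δl = 1.4/cos(-0.5°) = 1.400 m; N'_1 = 19·cos(-0.5°) = 19.0; c'Δl = 20.44; W sinα = -0.2
Slice 2: Δl = 2.2/cos15.6° = 2.284 m; N'_2 = 92·cos15.6° = 88.6; c'Δl = 33.35; W sinα = 24.7
Slice 3: Δl = 2.2/cos37.5° = 2.773 m; N'_3 = 48·cos37.5° = 38.1; c'Δl = 40.49; W sinα = 29.2
Σc'Δl = 94.3 kN/m; ΣN' = 145.7 kN/m; ΣW sinα = 53.8 kN/m
Resisting = 94.3 + 145.7·tan25.7° = 94.3 + 70.1 = 164.4 kN/m
FS = 164.4 / 53.8 = 3.056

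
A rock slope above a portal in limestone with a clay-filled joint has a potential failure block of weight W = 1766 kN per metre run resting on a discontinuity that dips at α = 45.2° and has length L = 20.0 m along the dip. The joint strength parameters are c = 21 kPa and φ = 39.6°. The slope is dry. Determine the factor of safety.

Resolving the block weight along and normal to the plane and applying the Mohr–Coulomb strength on the joint:
N' = W cosα = 1766·cos45.2° = 1244.4 kN/m
Driving force T = W sinα = 1766·sin45.2° = 1253.1 kN/m
Resisting force R = c·L + N'·tanφ = 21·20.0 + 1244.4·tan39.6° = 420.0 + 1029.4 = 1449.4 kN/m
FS = R / T = 1449.4 / 1253.1 = 1.157

FS = 1.16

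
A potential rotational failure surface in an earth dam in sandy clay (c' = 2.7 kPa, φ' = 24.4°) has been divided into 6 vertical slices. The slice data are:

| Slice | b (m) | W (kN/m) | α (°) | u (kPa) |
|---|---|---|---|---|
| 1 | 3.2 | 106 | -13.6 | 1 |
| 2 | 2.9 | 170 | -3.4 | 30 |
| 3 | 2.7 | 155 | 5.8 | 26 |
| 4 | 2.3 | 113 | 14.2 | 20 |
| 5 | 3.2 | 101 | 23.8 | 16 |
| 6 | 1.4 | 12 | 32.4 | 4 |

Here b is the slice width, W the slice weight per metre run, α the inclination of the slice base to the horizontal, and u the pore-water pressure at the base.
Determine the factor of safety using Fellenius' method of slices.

Ordinary method of slices: FS = Σ[c'·Δl_i + (W_i cosα_i − u_i·Δl_i)·tanφ'] / Σ W_i sinα_i, with Δl_i = b_i / cosα_i.
Slice 1: Δl = 3.2/cos(-13.6°) = 3.292 m; N'_1 = 106·cos(-13.6°) − 1·3.292 = 99.7; c'Δl = 8.89; W sinα = -24.9
Slice 2: Δl = 2.9/cos(-3.4°) = 2.905 m; N'_2 = 170·cos(-3.4°) − 30·2.905 = 82.5; c'Δl = 7.84; W sinα = -10.1
Slice 3: Δl = 2.7/cos5.8° = 2.714 m; N'_3 = 155·cos5.8° − 26·2.714 = 83.6; c'Δl = 7.33; W sinα = 15.7
Slice 4: Δl = 2.3/cos14.2° = 2.372 m; N'_4 = 113·cos14.2° − 20·2.372 = 62.1; c'Δl = 6.41; W sinα = 27.7
Slice 5: Δl = 3.2/cos23.8° = 3.497 m; N'_5 = 101·cos23.8° − 16·3.497 = 36.5; c'Δl = 9.44; W sinα = 40.8
Slice 6: Δl = 1.4/cos32.4° = 1.658 m; N'_6 = 12·cos32.4° − 4·1.658 = 3.5; c'Δl = 4.48; W sinα = 6.4
Σc'Δl = 44.4 kN/m; ΣN' = 368.0 kN/m; ΣW sinα = 55.6 kN/m
Resisting = 44.4 + 368.0·tan24.4° = 44.4 + 166.9 = 211.3 kN/m
FS = 211.3 / 55.6 = 3.803

FS = 3.80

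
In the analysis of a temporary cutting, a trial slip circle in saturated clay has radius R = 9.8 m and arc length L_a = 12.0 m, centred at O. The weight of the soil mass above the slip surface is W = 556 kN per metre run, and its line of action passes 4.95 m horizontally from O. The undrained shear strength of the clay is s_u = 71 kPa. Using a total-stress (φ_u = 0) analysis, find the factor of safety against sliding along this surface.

FS = 3.03

Taking moments about the centre O, the resisting moment is provided by the undrained shear strength acting along the arc:
M_R = s_u·L_a·R = 71·12.00·9.8 = 8349.6 kN·m/m
M_D = W·d = 556·4.95 = 2752.2 kN·m/m
FS = M_R / M_D = 8349.6 / 2752.2 = 3.034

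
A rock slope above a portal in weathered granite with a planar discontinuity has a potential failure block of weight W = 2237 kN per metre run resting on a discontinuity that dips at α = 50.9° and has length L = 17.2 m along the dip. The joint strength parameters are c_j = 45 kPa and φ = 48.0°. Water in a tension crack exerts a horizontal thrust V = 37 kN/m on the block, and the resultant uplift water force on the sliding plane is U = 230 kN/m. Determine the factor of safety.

Resolving the block weight along and normal to the plane and applying the Mohr–Coulomb strength on the joint:
N' = W cosα − U − V sinα = 2237·cos50.9° − 230 − 37·sin50.9° = 1152.1 kN/m
Driving force T = W sinα + V cosα = 2237·sin50.9° + 37·cos50.9° = 1759.4 kN/m
Resisting force R = c_j·L + N'·tanφ = 45·17.2 + 1152.1·tan48.0° = 774.0 + 1279.5 = 2053.5 kN/m
FS = R / T = 2053.5 / 1759.4 = 1.167

FS = 1.17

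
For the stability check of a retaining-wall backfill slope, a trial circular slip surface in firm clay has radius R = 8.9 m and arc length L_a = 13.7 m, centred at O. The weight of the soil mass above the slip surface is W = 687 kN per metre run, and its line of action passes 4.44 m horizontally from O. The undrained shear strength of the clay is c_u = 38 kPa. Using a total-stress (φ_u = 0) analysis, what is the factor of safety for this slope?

Taking moments about the centre O, the resisting moment is provided by the undrained shear strength acting along the arc:
M_R = c_u·L_a·R = 38·13.70·8.9 = 4633.3 kN·m/m
M_D = W·d = 687·4.44 = 3050.3 kN·m/m
FS = M_R / M_D = 4633.3 / 3050.3 = 1.519

FS = 1.52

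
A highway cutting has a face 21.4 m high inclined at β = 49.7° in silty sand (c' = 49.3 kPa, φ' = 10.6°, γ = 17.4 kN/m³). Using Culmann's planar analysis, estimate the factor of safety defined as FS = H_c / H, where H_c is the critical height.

FS = 1.77

H_c = (4c'/γ) · sinβ cosφ' / [1 − cos(β − φ')]
    = (4·49.3/17.4) · sin49.7°·cos10.6° / [1 − cos39.1°]
    = 11.333 · 0.7497 / 0.2240 = 37.94 m
FS = H_c / H = 37.94 / 21.4 = 1.773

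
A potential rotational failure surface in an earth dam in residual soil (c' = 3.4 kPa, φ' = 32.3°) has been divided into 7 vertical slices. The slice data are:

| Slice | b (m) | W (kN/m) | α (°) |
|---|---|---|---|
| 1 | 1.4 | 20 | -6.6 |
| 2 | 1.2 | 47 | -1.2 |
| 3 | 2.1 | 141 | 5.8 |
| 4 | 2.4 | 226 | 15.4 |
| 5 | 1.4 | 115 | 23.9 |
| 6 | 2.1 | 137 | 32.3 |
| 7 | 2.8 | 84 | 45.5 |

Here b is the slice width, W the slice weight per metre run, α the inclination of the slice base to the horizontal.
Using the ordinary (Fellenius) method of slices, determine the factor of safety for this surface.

FS = 1.98

Ordinary method of slices: FS = Σ[c'·Δl_i + (W_i cosα_i)·tanφ'] / Σ W_i sinα_i, with Δl_i = b_i / cosα_i.
Slice 1: Δl = 1.4/cos(-6.6°) = 1.409 m; N'_1 = 20·cos(-6.6°) = 19.9; c'Δl = 4.79; W sinα = -2.3
Slice 2: Δl = 1.2/cos(-1.2°) = 1.200 m; N'_2 = 47·cos(-1.2°) = 47.0; c'Δl = 4.08; W sinα = -1.0
Slice 3: Δl = 2.1/cos5.8° = 2.111 m; N'_3 = 141·cos5.8° = 140.3; c'Δl = 7.18; W sinα = 14.2
Slice 4: Δl = 2.4/cos15.4° = 2.489 m; N'_4 = 226·cos15.4° = 217.9; c'Δl = 8.46; W sinα = 60.0
Slice 5: Δl = 1.4/cos23.9° = 1.531 m; N'_5 = 115·cos23.9° = 105.1; c'Δl = 5.21; W sinα = 46.6
Slice 6: Δl = 2.1/cos32.3° = 2.484 m; N'_6 = 137·cos32.3° = 115.8; c'Δl = 8.45; W sinα = 73.2
Slice 7: Δl = 2.8/cos45.5° = 3.995 m; N'_7 = 84·cos45.5° = 58.9; c'Δl = 13.58; W sinα = 59.9
Σc'Δl = 51.7 kN/m; ΣN' = 704.8 kN/m; ΣW sinα = 250.7 kN/m
Resisting = 51.7 + 704.8·tan32.3° = 51.7 + 445.6 = 497.3 kN/m
FS = 497.3 / 250.7 = 1.984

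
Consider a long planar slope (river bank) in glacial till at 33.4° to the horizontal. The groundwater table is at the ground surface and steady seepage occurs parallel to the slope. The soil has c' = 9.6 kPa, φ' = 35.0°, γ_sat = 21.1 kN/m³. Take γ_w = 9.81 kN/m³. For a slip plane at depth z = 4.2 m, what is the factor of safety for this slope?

FS = 0.80

With seepage parallel to the slope and the water table at the surface, the effective normal stress on the slip plane uses the buoyant unit weight γ' = γ_sat − γ_w while the driving shear stress uses γ_sat:
FS = [c' + γ' z cos²β tanφ'] / [γ_sat z sinβ cosβ]
γ' = 21.1 − 9.81 = 11.29 kN/m³
Numerator = 9.6 + 11.29·4.2·cos²33.4°·tan35.0° = 9.6 + 11.29·4.2·0.6970·0.7002 = 32.741 kPa
Denominator = 21.1·4.2·sin33.4°·cos33.4° = 21.1·4.2·0.5505·0.8348 = 40.727 kPa
FS = 32.741 / 40.727 = 0.804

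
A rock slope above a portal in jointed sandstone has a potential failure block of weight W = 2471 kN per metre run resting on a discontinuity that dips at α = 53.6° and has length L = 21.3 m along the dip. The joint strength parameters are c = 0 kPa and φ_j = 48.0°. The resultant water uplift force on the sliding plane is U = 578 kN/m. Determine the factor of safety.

Resolving the block weight along and normal to the plane and applying the Mohr–Coulomb strength on the joint:
N' = W cosα − U = 2471·cos53.6° − 578 = 888.3 kN/m
Driving force T = W sinα = 2471·sin53.6° = 1988.9 kN/m
Resisting force R = c·L + N'·tanφ_j = 0·21.3 + 888.3·tan48.0° = 0.0 + 986.6 = 986.6 kN/m
FS = R / T = 986.6 / 1988.9 = 0.496

FS = 0.50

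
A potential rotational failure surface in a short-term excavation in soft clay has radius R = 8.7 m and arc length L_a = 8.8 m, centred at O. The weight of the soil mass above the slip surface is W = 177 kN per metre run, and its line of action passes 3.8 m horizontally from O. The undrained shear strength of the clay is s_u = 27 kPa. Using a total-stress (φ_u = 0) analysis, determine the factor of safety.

FS = 3.07

Taking moments about the centre O, the resisting moment is provided by the undrained shear strength acting along the arc:
M_R = s_u·L_a·R = 27·8.80·8.7 = 2067.1 kN·m/m
M_D = W·d = 177·3.8 = 672.6 kN·m/m
FS = M_R / M_D = 2067.1 / 672.6 = 3.073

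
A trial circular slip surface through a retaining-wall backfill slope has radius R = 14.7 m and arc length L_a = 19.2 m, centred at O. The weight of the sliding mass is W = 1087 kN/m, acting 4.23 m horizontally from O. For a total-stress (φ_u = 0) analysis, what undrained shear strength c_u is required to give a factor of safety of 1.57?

FS = c_u·L_a·R / (W·d), so c_u = FS·W·d / (L_a·R).
c_u = 1.57·1087·4.23 / (19.20·14.7) = 7218.9 / 282.24 = 25.58 kPa

c_u = 25.6 kPa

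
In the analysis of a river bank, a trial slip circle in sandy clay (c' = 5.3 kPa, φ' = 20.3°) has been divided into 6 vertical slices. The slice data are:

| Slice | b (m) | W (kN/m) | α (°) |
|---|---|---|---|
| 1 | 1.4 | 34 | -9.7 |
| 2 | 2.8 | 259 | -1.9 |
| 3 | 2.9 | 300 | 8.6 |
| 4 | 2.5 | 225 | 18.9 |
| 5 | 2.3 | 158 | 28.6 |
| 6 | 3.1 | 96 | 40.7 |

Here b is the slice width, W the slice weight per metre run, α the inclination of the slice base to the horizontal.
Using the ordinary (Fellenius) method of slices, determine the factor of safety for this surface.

Ordinary method of slices: FS = Σ[c'·Δl_i + (W_i cosα_i)·tanφ'] / Σ W_i sinα_i, with Δl_i = b_i / cosα_i.
Slice 1: Δl = 1.4/cos(-9.7°) = 1.420 m; N'_1 = 34·cos(-9.7°) = 33.5; c'Δl = 7.53; W sinα = -5.7
Slice 2: Δl = 2.8/cos(-1.9°) = 2.802 m; N'_2 = 259·cos(-1.9°) = 258.9; c'Δl = 14.85; W sinα = -8.6
Slice 3: Δl = 2.9/cos8.6° = 2.933 m; N'_3 = 300·cos8.6° = 296.6; c'Δl = 15.54; W sinα = 44.9
Slice 4: Δl = 2.5/cos18.9° = 2.642 m; N'_4 = 225·cos18.9° = 212.9; c'Δl = 14.01; W sinα = 72.9
Slice 5: Δl = 2.3/cos28.6° = 2.620 m; N'_5 = 158·cos28.6° = 138.7; c'Δl = 13.88; W sinα = 75.6
Slice 6: Δl = 3.1/cos40.7° = 4.089 m; N'_6 = 96·cos40.7° = 72.8; c'Δl = 21.67; W sinα = 62.6
Σc'Δl = 87.5 kN/m; ΣN' = 1013.4 kN/m; ΣW sinα = 241.7 kN/m
Resisting = 87.5 + 1013.4·tan20.3° = 87.5 + 374.9 = 462.3 kN/m
FS = 462.3 / 241.7 = 1.913

FS = 1.91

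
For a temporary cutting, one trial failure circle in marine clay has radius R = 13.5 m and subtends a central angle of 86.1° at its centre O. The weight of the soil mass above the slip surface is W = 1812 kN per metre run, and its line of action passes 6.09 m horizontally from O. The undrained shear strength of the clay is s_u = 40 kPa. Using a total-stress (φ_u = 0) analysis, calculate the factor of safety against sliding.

FS = 0.99

Taking moments about the centre O, the resisting moment is provided by the undrained shear strength acting along the arc:
Arc length L_a = R·θ = 13.5·(86.1°·π/180) = 13.5·1.5027 = 20.29 m
M_R = s_u·L_a·R = 40·20.29·13.5 = 10954.9 kN·m/m
M_D = W·d = 1812·6.09 = 11035.1 kN·m/m
FS = M_R / M_D = 10954.9 / 11035.1 = 0.993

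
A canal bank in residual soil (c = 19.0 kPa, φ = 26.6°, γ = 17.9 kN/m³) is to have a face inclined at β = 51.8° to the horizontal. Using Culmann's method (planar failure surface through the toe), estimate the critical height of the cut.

H_c = 31.35 m

Culmann's analysis gives the critical failure plane at α_cr = (β + φ)/2 = (51.8 + 26.6)/2 = 39.2°, and the critical height
H_c = (4c/γ) · sinβ cosφ / [1 − cos(β − φ)]
    = (4·19.0/17.9) · sin51.8°·cos26.6° / [1 − cos(25.2°)]
    = 4.246 · 0.7859·0.8942 / [1 − 0.9048]
    = 4.246 · 0.7027 / 0.0952
    = 31.35 m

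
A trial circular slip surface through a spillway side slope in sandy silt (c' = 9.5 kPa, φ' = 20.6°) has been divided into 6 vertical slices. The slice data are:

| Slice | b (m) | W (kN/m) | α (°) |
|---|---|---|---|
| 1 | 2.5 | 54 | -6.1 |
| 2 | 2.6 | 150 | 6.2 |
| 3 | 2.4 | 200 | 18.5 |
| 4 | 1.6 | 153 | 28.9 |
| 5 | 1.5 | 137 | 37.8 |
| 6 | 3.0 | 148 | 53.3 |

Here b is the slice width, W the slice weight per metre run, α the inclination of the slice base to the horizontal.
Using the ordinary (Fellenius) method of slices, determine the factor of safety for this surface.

FS = 1.22

Ordinary method of slices: FS = Σ[c'·Δl_i + (W_i cosα_i)·tanφ'] / Σ W_i sinα_i, with Δl_i = b_i / cosα_i.
Slice 1: Δl = 2.5/cos(-6.1°) = 2.514 m; N'_1 = 54·cos(-6.1°) = 53.7; c'Δl = 23.89; W sinα = -5.7
Slice 2: Δl = 2.6/cos6.2° = 2.615 m; N'_2 = 150·cos6.2° = 149.1; c'Δl = 24.85; W sinα = 16.2
Slice 3: Δl = 2.4/cos18.5° = 2.531 m; N'_3 = 200·cos18.5° = 189.7; c'Δl = 24.04; W sinα = 63.5
Slice 4: Δl = 1.6/cos28.9° = 1.828 m; N'_4 = 153·cos28.9° = 133.9; c'Δl = 17.36; W sinα = 73.9
Slice 5: Δl = 1.5/cos37.8° = 1.898 m; N'_5 = 137·cos37.8° = 108.3; c'Δl = 18.03; W sinα = 84.0
Slice 6: Δl = 3.0/cos53.3° = 5.020 m; N'_6 = 148·cos53.3° = 88.4; c'Δl = 47.69; W sinα = 118.7
Σc'Δl = 155.9 kN/m; ΣN' = 723.1 kN/m; ΣW sinα = 350.5 kN/m
Resisting = 155.9 + 723.1·tan20.6° = 155.9 + 271.8 = 427.7 kN/m
FS = 427.7 / 350.5 = 1.220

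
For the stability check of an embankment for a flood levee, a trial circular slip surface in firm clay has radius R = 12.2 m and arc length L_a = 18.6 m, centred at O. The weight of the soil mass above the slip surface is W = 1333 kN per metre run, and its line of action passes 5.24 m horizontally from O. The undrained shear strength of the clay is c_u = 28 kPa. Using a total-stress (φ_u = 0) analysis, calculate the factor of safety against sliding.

Taking moments about the centre O, the resisting moment is provided by the undrained shear strength acting along the arc:
M_R = c_u·L_a·R = 28·18.60·12.2 = 6353.8 kN·m/m
M_D = W·d = 1333·5.24 = 6984.9 kN·m/m
FS = M_R / M_D = 6353.8 / 6984.9 = 0.910

FS = 0.91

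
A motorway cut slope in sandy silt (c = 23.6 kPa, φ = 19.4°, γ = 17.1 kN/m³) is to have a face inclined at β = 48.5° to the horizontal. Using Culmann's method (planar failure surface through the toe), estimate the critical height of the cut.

Culmann's analysis gives the critical failure plane at α_cr = (β + φ)/2 = (48.5 + 19.4)/2 = 34.0°, and the critical height
H_c = (4c/γ) · sinβ cosφ / [1 − cos(β − φ)]
    = (4·23.6/17.1) · sin48.5°·cos19.4° / [1 − cos(29.1°)]
    = 5.520 · 0.7490·0.9432 / [1 − 0.8738]
    = 5.520 · 0.7064 / 0.1262
    = 30.90 m

H_c = 30.90 m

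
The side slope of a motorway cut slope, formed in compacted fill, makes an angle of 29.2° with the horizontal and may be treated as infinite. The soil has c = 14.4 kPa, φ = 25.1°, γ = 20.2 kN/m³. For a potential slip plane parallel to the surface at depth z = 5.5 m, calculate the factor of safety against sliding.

FS = 1.14

For an infinite slope with a slip plane parallel to the surface (no pore pressure): FS = [c + γz cos²β tanφ] / [γz sinβ cosβ].
γz = 20.2·5.5 = 111.10 kN/m²
Numerator = 14.4 + 111.10·cos²29.2°·tan25.1° = 14.4 + 111.10·0.7620·0.4684 = 54.056 kPa
Denominator = 111.10·sin29.2°·cos29.2° = 111.10·0.4879·0.8729 = 47.313 kPa
FS = 54.056 / 47.313 = 1.143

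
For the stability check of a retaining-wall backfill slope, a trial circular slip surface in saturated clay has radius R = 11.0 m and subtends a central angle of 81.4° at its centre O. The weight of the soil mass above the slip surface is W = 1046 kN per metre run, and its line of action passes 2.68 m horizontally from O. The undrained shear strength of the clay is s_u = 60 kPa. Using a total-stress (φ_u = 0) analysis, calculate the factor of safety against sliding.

FS = 3.68

Taking moments about the centre O, the resisting moment is provided by the undrained shear strength acting along the arc:
Arc length L_a = R·θ = 11.0·(81.4°·π/180) = 11.0·1.4207 = 15.63 m
M_R = s_u·L_a·R = 60·15.63·11.0 = 10314.3 kN·m/m
M_D = W·d = 1046·2.68 = 2803.3 kN·m/m
FS = M_R / M_D = 10314.3 / 2803.3 = 3.679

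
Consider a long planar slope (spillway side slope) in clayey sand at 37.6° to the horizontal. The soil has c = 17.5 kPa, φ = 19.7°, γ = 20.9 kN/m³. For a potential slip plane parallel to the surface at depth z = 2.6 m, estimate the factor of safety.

For an infinite slope with a slip plane parallel to the surface (no pore pressure): FS = [c + γz cos²β tanφ] / [γz sinβ cosβ].
γz = 20.9·2.6 = 54.34 kN/m²
Numerator = 17.5 + 54.34·cos²37.6°·tan19.7° = 17.5 + 54.34·0.6277·0.3581 = 29.713 kPa
Denominator = 54.34·sin37.6°·cos37.6° = 54.34·0.6101·0.7923 = 26.269 kPa
FS = 29.713 / 26.269 = 1.131

FS = 1.13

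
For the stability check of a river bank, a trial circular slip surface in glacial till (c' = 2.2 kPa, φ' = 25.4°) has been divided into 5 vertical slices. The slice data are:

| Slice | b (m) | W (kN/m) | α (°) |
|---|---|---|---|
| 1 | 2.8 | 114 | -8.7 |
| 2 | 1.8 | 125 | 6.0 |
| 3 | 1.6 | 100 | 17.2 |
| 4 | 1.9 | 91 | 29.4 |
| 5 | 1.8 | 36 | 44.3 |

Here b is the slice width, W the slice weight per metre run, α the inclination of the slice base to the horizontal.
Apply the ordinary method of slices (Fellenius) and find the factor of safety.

FS = 2.44

Ordinary method of slices: FS = Σ[c'·Δl_i + (W_i cosα_i)·tanφ'] / Σ W_i sinα_i, with Δl_i = b_i / cosα_i.
Slice 1: Δl = 2.8/cos(-8.7°) = 2.833 m; N'_1 = 114·cos(-8.7°) = 112.7; c'Δl = 6.23; W sinα = -17.2
Slice 2: Δl = 1.8/cos6.0° = 1.810 m; N'_2 = 125·cos6.0° = 124.3; c'Δl = 3.98; W sinα = 13.1
Slice 3: Δl = 1.6/cos17.2° = 1.675 m; N'_3 = 100·cos17.2° = 95.5; c'Δl = 3.68; W sinα = 29.6
Slice 4: Δl = 1.9/cos29.4° = 2.181 m; N'_4 = 91·cos29.4° = 79.3; c'Δl = 4.80; W sinα = 44.7
Slice 5: Δl = 1.8/cos44.3° = 2.515 m; N'_5 = 36·cos44.3° = 25.8; c'Δl = 5.53; W sinα = 25.1
Σc'Δl = 24.2 kN/m; ΣN' = 437.6 kN/m; ΣW sinα = 95.2 kN/m
Resisting = 24.2 + 437.6·tan25.4° = 24.2 + 207.8 = 232.0 kN/m
FS = 232.0 / 95.2 = 2.437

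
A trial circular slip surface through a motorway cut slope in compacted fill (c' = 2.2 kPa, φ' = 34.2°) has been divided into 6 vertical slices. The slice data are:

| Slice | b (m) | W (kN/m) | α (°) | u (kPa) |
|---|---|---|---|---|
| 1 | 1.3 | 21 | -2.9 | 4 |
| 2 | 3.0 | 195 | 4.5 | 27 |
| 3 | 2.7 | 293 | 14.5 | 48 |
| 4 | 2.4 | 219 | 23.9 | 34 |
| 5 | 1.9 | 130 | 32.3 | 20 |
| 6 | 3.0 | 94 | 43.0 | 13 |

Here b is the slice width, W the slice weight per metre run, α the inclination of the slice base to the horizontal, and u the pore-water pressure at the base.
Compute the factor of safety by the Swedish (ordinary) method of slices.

Ordinary method of slices: FS = Σ[c'·Δl_i + (W_i cosα_i − u_i·Δl_i)·tanφ'] / Σ W_i sinα_i, with Δl_i = b_i / cosα_i.
Slice 1: Δl = 1.3/cos(-2.9°) = 1.302 m; N'_1 = 21·cos(-2.9°) − 4·1.302 = 15.8; c'Δl = 2.86; W sinα = -1.1
Slice 2: Δl = 3.0/cos4.5° = 3.009 m; N'_2 = 195·cos4.5° − 27·3.009 = 113.1; c'Δl = 6.62; W sinα = 15.3
Slice 3: Δl = 2.7/cos14.5° = 2.789 m; N'_3 = 293·cos14.5° − 48·2.789 = 149.8; c'Δl = 6.14; W sinα = 73.4
Slice 4: Δl = 2.4/cos23.9° = 2.625 m; N'_4 = 219·cos23.9° − 34·2.625 = 111.0; c'Δl = 5.78; W sinα = 88.7
Slice 5: Δl = 1.9/cos32.3° = 2.248 m; N'_5 = 130·cos32.3° − 20·2.248 = 64.9; c'Δl = 4.95; W sinα = 69.5
Slice 6: Δl = 3.0/cos43.0° = 4.102 m; N'_6 = 94·cos43.0° − 13·4.102 = 15.4; c'Δl = 9.02; W sinα = 64.1
Σc'Δl = 35.4 kN/m; ΣN' = 470.0 kN/m; ΣW sinα = 309.9 kN/m
Resisting = 35.4 + 470.0·tan34.2° = 35.4 + 319.4 = 354.8 kN/m
FS = 354.8 / 309.9 = 1.145

FS = 1.14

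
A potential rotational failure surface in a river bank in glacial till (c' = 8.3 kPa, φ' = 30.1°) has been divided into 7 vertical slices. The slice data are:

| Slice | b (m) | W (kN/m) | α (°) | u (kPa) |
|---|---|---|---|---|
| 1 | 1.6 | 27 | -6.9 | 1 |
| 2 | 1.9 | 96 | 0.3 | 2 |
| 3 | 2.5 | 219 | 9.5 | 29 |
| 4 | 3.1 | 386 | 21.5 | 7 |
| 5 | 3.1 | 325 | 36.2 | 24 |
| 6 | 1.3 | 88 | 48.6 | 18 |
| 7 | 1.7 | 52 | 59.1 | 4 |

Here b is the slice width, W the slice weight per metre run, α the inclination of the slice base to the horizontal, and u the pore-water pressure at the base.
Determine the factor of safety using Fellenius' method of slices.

Ordinary method of slices: FS = Σ[c'·Δl_i + (W_i cosα_i − u_i·Δl_i)·tanφ'] / Σ W_i sinα_i, with Δl_i = b_i / cosα_i.
Slice 1: Δl = 1.6/cos(-6.9°) = 1.612 m; N'_1 = 27·cos(-6.9°) − 1·1.612 = 25.2; c'Δl = 13.38; W sinα = -3.2
Slice 2: Δl = 1.9/cos0.3° = 1.900 m; N'_2 = 96·cos0.3° − 2·1.900 = 92.2; c'Δl = 15.77; W sinα = 0.5
Slice 3: Δl = 2.5/cos9.5° = 2.535 m; N'_3 = 219·cos9.5° − 29·2.535 = 142.5; c'Δl = 21.04; W sinα = 36.1
Slice 4: Δl = 3.1/cos21.5° = 3.332 m; N'_4 = 386·cos21.5° − 7·3.332 = 335.8; c'Δl = 27.65; W sinα = 141.5
Slice 5: Δl = 3.1/cos36.2° = 3.842 m; N'_5 = 325·cos36.2° − 24·3.842 = 170.1; c'Δl = 31.89; W sinα = 191.9
Slice 6: Δl = 1.3/cos48.6° = 1.966 m; N'_6 = 88·cos48.6° − 18·1.966 = 22.8; c'Δl = 16.32; W sinα = 66.0
Slice 7: Δl = 1.7/cos59.1° = 3.310 m; N'_7 = 52·cos59.1° − 4·3.310 = 13.5; c'Δl = 27.48; W sinα = 44.6
Σc'Δl = 153.5 kN/m; ΣN' = 802.0 kN/m; ΣW sinα = 477.4 kN/m
Resisting = 153.5 + 802.0·tan30.1° = 153.5 + 464.9 = 618.4 kN/m
FS = 618.4 / 477.4 = 1.295

FS = 1.30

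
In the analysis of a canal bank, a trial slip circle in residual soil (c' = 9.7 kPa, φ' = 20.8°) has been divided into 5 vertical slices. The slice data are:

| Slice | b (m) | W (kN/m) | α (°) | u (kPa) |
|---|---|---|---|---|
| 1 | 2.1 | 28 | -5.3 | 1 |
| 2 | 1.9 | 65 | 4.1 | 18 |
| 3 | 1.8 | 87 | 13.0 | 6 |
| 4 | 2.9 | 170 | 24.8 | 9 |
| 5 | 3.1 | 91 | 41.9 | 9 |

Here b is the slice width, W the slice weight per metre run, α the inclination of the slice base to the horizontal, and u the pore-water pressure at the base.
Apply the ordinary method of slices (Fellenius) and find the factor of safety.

Ordinary method of slices: FS = Σ[c'·Δl_i + (W_i cosα_i − u_i·Δl_i)·tanφ'] / Σ W_i sinα_i, with Δl_i = b_i / cosα_i.
Slice 1: Δl = 2.1/cos(-5.3°) = 2.109 m; N'_1 = 28·cos(-5.3°) − 1·2.109 = 25.8; c'Δl = 20.46; W sinα = -2.6
Slice 2: Δl = 1.9/cos4.1° = 1.905 m; N'_2 = 65·cos4.1° − 18·1.905 = 30.5; c'Δl = 18.48; W sinα = 4.6
Slice 3: Δl = 1.8/cos13.0° = 1.847 m; N'_3 = 87·cos13.0° − 6·1.847 = 73.7; c'Δl = 17.92; W sinα = 19.6
Slice 4: Δl = 2.9/cos24.8° = 3.195 m; N'_4 = 170·cos24.8° − 9·3.195 = 125.6; c'Δl = 30.99; W sinα = 71.3
Slice 5: Δl = 3.1/cos41.9° = 4.165 m; N'_5 = 91·cos41.9° − 9·4.165 = 30.2; c'Δl = 40.40; W sinα = 60.8
Σc'Δl = 128.2 kN/m; ΣN' = 285.8 kN/m; ΣW sinα = 153.7 kN/m
Resisting = 128.2 + 285.8·tan20.8° = 128.2 + 108.6 = 236.8 kN/m
FS = 236.8 / 153.7 = 1.541

FS = 1.54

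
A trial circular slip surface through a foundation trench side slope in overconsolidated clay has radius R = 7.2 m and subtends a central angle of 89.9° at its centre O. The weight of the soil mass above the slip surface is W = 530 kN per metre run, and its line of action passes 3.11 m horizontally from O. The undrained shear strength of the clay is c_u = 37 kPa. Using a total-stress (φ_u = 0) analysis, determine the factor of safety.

FS = 1.83

Taking moments about the centre O, the resisting moment is provided by the undrained shear strength acting along the arc:
Arc length L_a = R·θ = 7.2·(89.9°·π/180) = 7.2·1.5691 = 11.30 m
M_R = c_u·L_a·R = 37·11.30·7.2 = 3009.6 kN·m/m
M_D = W·d = 530·3.11 = 1648.3 kN·m/m
FS = M_R / M_D = 3009.6 / 1648.3 = 1.826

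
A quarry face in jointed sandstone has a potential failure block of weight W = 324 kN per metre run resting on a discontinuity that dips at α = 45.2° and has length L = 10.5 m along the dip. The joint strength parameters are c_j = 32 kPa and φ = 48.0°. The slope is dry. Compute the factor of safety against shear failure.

Resolving the block weight along and normal to the plane and applying the Mohr–Coulomb strength on the joint:
N' = W cosα = 324·cos45.2° = 228.3 kN/m
Driving force T = W sinα = 324·sin45.2° = 229.9 kN/m
Resisting force R = c_j·L + N'·tanφ = 32·10.5 + 228.3·tan48.0° = 336.0 + 253.6 = 589.6 kN/m
FS = R / T = 589.6 / 229.9 = 2.564

FS = 2.56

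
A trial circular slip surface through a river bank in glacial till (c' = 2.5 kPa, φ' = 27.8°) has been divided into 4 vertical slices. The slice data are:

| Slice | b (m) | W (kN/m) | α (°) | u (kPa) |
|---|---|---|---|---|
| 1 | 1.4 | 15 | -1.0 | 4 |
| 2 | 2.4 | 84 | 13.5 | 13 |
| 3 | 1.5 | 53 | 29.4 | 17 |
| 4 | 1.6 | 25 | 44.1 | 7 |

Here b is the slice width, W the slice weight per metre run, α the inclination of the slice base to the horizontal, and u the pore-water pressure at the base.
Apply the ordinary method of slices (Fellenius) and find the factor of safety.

FS = 0.97

Ordinary method of slices: FS = Σ[c'·Δl_i + (W_i cosα_i − u_i·Δl_i)·tanφ'] / Σ W_i sinα_i, with Δl_i = b_i / cosα_i.
Slice 1: Δl = 1.4/cos(-1.0°) = 1.400 m; N'_1 = 15·cos(-1.0°) − 4·1.400 = 9.4; c'Δl = 3.50; W sinα = -0.3
Slice 2: Δl = 2.4/cos13.5° = 2.468 m; N'_2 = 84·cos13.5° − 13·2.468 = 49.6; c'Δl = 6.17; W sinα = 19.6
Slice 3: Δl = 1.5/cos29.4° = 1.722 m; N'_3 = 53·cos29.4° − 17·1.722 = 16.9; c'Δl = 4.30; W sinα = 26.0
Slice 4: Δl = 1.6/cos44.1° = 2.228 m; N'_4 = 25·cos44.1° − 7·2.228 = 2.4; c'Δl = 5.57; W sinα = 17.4
Σc'Δl = 19.5 kN/m; ΣN' = 78.3 kN/m; ΣW sinα = 62.8 kN/m
Resisting = 19.5 + 78.3·tan27.8° = 19.5 + 41.3 = 60.8 kN/m
FS = 60.8 / 62.8 = 0.969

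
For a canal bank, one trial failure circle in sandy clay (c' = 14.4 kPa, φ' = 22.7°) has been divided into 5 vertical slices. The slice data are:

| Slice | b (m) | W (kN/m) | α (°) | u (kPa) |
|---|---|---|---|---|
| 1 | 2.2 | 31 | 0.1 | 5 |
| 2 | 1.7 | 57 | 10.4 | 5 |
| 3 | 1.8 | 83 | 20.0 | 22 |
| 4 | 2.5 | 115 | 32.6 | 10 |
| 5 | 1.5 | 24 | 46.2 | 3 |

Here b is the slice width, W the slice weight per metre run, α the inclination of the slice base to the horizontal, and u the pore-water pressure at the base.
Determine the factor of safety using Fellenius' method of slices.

FS = 1.98

Ordinary method of slices: FS = Σ[c'·Δl_i + (W_i cosα_i − u_i·Δl_i)·tanφ'] / Σ W_i sinα_i, with Δl_i = b_i / cosα_i.
Slice 1: Δl = 2.2/cos0.1° = 2.200 m; N'_1 = 31·cos0.1° − 5·2.200 = 20.0; c'Δl = 31.68; W sinα = 0.1
Slice 2: Δl = 1.7/cos10.4° = 1.728 m; N'_2 = 57·cos10.4° − 5·1.728 = 47.4; c'Δl = 24.89; W sinα = 10.3
Slice 3: Δl = 1.8/cos20.0° = 1.916 m; N'_3 = 83·cos20.0° − 22·1.916 = 35.9; c'Δl = 27.58; W sinα = 28.4
Slice 4: Δl = 2.5/cos32.6° = 2.968 m; N'_4 = 115·cos32.6° − 10·2.968 = 67.2; c'Δl = 42.73; W sinα = 62.0
Slice 5: Δl = 1.5/cos46.2° = 2.167 m; N'_5 = 24·cos46.2° − 3·2.167 = 10.1; c'Δl = 31.21; W sinα = 17.3
Σc'Δl = 158.1 kN/m; ΣN' = 180.6 kN/m; ΣW sinα = 118.0 kN/m
Resisting = 158.1 + 180.6·tan22.7° = 158.1 + 75.5 = 233.6 kN/m
FS = 233.6 / 118.0 = 1.980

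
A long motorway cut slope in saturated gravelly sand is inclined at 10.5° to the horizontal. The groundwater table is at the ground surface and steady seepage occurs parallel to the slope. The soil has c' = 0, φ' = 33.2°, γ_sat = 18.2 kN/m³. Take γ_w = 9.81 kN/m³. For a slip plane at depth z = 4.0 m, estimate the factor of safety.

FS = 1.63

With seepage parallel to the slope and the water table at the surface, the effective normal stress on the slip plane uses the buoyant unit weight γ' = γ_sat − γ_w while the driving shear stress uses γ_sat:
FS = [c' + γ' z cos²β tanφ'] / [γ_sat z sinβ cosβ]
(For c' = 0 this reduces to FS = (γ'/γ_sat)·tanφ'/tanβ.)
γ' = 18.2 − 9.81 = 8.39 kN/m³
Numerator = 0.0 + 8.39·4.0·cos²10.5°·tan33.2° = 0.0 + 8.39·4.0·0.9668·0.6544 = 21.232 kPa
Denominator = 18.2·4.0·sin10.5°·cos10.5° = 18.2·4.0·0.1822·0.9833 = 13.045 kPa
FS = 21.232 / 13.045 = 1.628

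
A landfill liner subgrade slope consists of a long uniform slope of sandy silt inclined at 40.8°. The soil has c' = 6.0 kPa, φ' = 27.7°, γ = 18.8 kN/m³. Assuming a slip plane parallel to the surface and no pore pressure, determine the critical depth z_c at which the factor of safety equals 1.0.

z_c = 1.65 m

Setting FS = 1.00 in FS = [c' + γz cos²β tanφ'] / [γz sinβ cosβ] and solving for z:
z = c' / [γ cosβ (FS·sinβ − cosβ·tanφ')]
  = 6.0 / [18.8·cos40.8°·(1.00·sin40.8° − cos40.8°·tan27.7°)]
  = 6.0 / [18.8·0.7570·(1.00·0.6534 − 0.7570·0.5250)]
  = 6.0 / 3.6431 = 1.647 m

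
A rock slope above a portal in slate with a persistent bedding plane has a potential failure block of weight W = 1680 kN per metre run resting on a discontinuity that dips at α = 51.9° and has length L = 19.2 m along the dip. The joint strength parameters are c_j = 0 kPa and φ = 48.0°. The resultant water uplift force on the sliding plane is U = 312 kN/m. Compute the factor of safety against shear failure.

Resolving the block weight along and normal to the plane and applying the Mohr–Coulomb strength on the joint:
N' = W cosα − U = 1680·cos51.9° − 312 = 724.6 kN/m
Driving force T = W sinα = 1680·sin51.9° = 1322.1 kN/m
Resisting force R = c_j·L + N'·tanφ = 0·19.2 + 724.6·tan48.0° = 0.0 + 804.8 = 804.8 kN/m
FS = R / T = 804.8 / 1322.1 = 0.609

FS = 0.61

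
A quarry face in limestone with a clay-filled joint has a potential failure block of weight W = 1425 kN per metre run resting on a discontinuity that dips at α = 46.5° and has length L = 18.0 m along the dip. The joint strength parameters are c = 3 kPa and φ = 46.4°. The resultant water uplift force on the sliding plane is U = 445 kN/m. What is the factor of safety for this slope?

Resolving the block weight along and normal to the plane and applying the Mohr–Coulomb strength on the joint:
N' = W cosα − U = 1425·cos46.5° − 445 = 535.9 kN/m
Driving force T = W sinα = 1425·sin46.5° = 1033.7 kN/m
Resisting force R = c·L + N'·tanφ = 3·18.0 + 535.9·tan46.4° = 54.0 + 562.8 = 616.8 kN/m
FS = R / T = 616.8 / 1033.7 = 0.597

FS = 0.60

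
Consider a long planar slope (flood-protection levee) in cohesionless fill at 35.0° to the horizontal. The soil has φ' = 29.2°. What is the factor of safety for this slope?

FS = 0.80

For a dry cohesionless infinite slope the factor of safety is FS = tanφ' / tanβ.
FS = tan29.2° / tan35.0° = 0.5589 / 0.7002 = 0.798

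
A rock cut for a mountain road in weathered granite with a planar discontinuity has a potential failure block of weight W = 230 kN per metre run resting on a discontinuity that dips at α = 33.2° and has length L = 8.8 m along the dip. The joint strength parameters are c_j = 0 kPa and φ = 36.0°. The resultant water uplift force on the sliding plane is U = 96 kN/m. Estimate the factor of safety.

FS = 0.56

Resolving the block weight along and normal to the plane and applying the Mohr–Coulomb strength on the joint:
N' = W cosα − U = 230·cos33.2° − 96 = 96.5 kN/m
Driving force T = W sinα = 230·sin33.2° = 125.9 kN/m
Resisting force R = c_j·L + N'·tanφ = 0·8.8 + 96.5·tan36.0° = 0.0 + 70.1 = 70.1 kN/m
FS = R / T = 70.1 / 125.9 = 0.556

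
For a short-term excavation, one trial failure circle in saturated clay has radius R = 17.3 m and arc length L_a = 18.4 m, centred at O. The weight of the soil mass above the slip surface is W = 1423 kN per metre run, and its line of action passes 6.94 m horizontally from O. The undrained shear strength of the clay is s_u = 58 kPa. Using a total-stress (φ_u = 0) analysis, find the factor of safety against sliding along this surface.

FS = 1.87

Taking moments about the centre O, the resisting moment is provided by the undrained shear strength acting along the arc:
M_R = s_u·L_a·R = 58·18.40·17.3 = 18462.6 kN·m/m
M_D = W·d = 1423·6.94 = 9875.6 kN·m/m
FS = M_R / M_D = 18462.6 / 9875.6 = 1.870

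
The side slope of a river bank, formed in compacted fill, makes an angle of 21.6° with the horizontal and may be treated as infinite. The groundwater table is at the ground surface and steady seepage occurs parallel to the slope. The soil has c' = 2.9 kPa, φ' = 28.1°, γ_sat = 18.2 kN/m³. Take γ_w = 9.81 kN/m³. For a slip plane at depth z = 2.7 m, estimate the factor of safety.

With seepage parallel to the slope and the water table at the surface, the effective normal stress on the slip plane uses the buoyant unit weight γ' = γ_sat − γ_w while the driving shear stress uses γ_sat:
FS = [c' + γ' z cos²β tanφ'] / [γ_sat z sinβ cosβ]
γ' = 18.2 − 9.81 = 8.39 kN/m³
Numerator = 2.9 + 8.39·2.7·cos²21.6°·tan28.1° = 2.9 + 8.39·2.7·0.8645·0.5340 = 13.356 kPa
Denominator = 18.2·2.7·sin21.6°·cos21.6° = 18.2·2.7·0.3681·0.9298 = 16.819 kPa
FS = 13.356 / 16.819 = 0.794

FS = 0.79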